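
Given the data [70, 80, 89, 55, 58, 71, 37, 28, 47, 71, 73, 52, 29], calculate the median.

58

Step 1: Sort the data in ascending order: [28, 29, 37, 47, 52, 55, 58, 70, 71, 71, 73, 80, 89]
Step 2: The number of values is n = 13.
Step 3: Since n is odd, the median is the middle value at position 7: 58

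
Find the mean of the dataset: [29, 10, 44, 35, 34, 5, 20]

25.2857

Step 1: Sum all values: 29 + 10 + 44 + 35 + 34 + 5 + 20 = 177
Step 2: Count the number of values: n = 7
Step 3: Mean = sum / n = 177 / 7 = 25.2857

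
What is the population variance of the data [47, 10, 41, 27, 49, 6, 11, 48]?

305.1094

Step 1: Compute the mean: (47 + 10 + 41 + 27 + 49 + 6 + 11 + 48) / 8 = 29.875
Step 2: Compute squared deviations from the mean:
  (47 - 29.875)^2 = 293.2656
  (10 - 29.875)^2 = 395.0156
  (41 - 29.875)^2 = 123.7656
  (27 - 29.875)^2 = 8.2656
  (49 - 29.875)^2 = 365.7656
  (6 - 29.875)^2 = 570.0156
  (11 - 29.875)^2 = 356.2656
  (48 - 29.875)^2 = 328.5156
Step 3: Sum of squared deviations = 2440.875
Step 4: Population variance = 2440.875 / 8 = 305.1094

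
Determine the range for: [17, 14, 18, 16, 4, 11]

14

Step 1: Identify the maximum value: max = 18
Step 2: Identify the minimum value: min = 4
Step 3: Range = max - min = 18 - 4 = 14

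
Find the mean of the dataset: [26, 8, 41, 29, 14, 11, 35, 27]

23.875

Step 1: Sum all values: 26 + 8 + 41 + 29 + 14 + 11 + 35 + 27 = 191
Step 2: Count the number of values: n = 8
Step 3: Mean = sum / n = 191 / 8 = 23.875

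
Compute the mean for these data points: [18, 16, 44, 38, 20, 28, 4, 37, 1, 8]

21.4

Step 1: Sum all values: 18 + 16 + 44 + 38 + 20 + 28 + 4 + 37 + 1 + 8 = 214
Step 2: Count the number of values: n = 10
Step 3: Mean = sum / n = 214 / 10 = 21.4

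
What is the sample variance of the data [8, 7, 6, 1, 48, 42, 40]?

419.5714

Step 1: Compute the mean: (8 + 7 + 6 + 1 + 48 + 42 + 40) / 7 = 21.7143
Step 2: Compute squared deviations from the mean:
  (8 - 21.7143)^2 = 188.0816
  (7 - 21.7143)^2 = 216.5102
  (6 - 21.7143)^2 = 246.9388
  (1 - 21.7143)^2 = 429.0816
  (48 - 21.7143)^2 = 690.9388
  (42 - 21.7143)^2 = 411.5102
  (40 - 21.7143)^2 = 334.3673
Step 3: Sum of squared deviations = 2517.4286
Step 4: Sample variance = 2517.4286 / 6 = 419.5714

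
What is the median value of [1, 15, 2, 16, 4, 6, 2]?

4

Step 1: Sort the data in ascending order: [1, 2, 2, 4, 6, 15, 16]
Step 2: The number of values is n = 7.
Step 3: Since n is odd, the median is the middle value at position 4: 4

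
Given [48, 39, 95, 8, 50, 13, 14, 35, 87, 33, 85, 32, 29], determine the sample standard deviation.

28.7732

Step 1: Compute the mean: 43.6923
Step 2: Sum of squared deviations from the mean: 9934.7692
Step 3: Sample variance = 9934.7692 / 12 = 827.8974
Step 4: Standard deviation = sqrt(827.8974) = 28.7732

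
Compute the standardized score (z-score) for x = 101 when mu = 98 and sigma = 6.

0.5

Step 1: Recall the z-score formula: z = (x - mu) / sigma
Step 2: Substitute values: z = (101 - 98) / 6
Step 3: z = 3 / 6 = 0.5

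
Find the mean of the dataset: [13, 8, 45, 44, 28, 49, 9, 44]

30

Step 1: Sum all values: 13 + 8 + 45 + 44 + 28 + 49 + 9 + 44 = 240
Step 2: Count the number of values: n = 8
Step 3: Mean = sum / n = 240 / 8 = 30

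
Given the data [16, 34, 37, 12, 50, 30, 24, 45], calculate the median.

32

Step 1: Sort the data in ascending order: [12, 16, 24, 30, 34, 37, 45, 50]
Step 2: The number of values is n = 8.
Step 3: Since n is even, the median is the average of positions 4 and 5:
  Median = (30 + 34) / 2 = 32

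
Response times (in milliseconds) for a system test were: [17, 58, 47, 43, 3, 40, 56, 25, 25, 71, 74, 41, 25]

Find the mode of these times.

25

Step 1: Count the frequency of each value:
  3: appears 1 time(s)
  17: appears 1 time(s)
  25: appears 3 time(s)
  40: appears 1 time(s)
  41: appears 1 time(s)
  43: appears 1 time(s)
  47: appears 1 time(s)
  56: appears 1 time(s)
  58: appears 1 time(s)
  71: appears 1 time(s)
  74: appears 1 time(s)
Step 2: The value 25 appears most frequently (3 times).
Step 3: Mode = 25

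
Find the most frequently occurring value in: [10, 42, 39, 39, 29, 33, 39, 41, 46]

39

Step 1: Count the frequency of each value:
  10: appears 1 time(s)
  29: appears 1 time(s)
  33: appears 1 time(s)
  39: appears 3 time(s)
  41: appears 1 time(s)
  42: appears 1 time(s)
  46: appears 1 time(s)
Step 2: The value 39 appears most frequently (3 times).
Step 3: Mode = 39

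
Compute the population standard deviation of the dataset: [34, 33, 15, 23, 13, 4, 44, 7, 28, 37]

12.8748

Step 1: Compute the mean: 23.8
Step 2: Sum of squared deviations from the mean: 1657.6
Step 3: Population variance = 1657.6 / 10 = 165.76
Step 4: Standard deviation = sqrt(165.76) = 12.8748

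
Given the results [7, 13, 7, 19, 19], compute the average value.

13

Step 1: Sum all values: 7 + 13 + 7 + 19 + 19 = 65
Step 2: Count the number of values: n = 5
Step 3: Mean = sum / n = 65 / 5 = 13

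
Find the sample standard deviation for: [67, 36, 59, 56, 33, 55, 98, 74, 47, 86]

20.7335

Step 1: Compute the mean: 61.1
Step 2: Sum of squared deviations from the mean: 3868.9
Step 3: Sample variance = 3868.9 / 9 = 429.8778
Step 4: Standard deviation = sqrt(429.8778) = 20.7335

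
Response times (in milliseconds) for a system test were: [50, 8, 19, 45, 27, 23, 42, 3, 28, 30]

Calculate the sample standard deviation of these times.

15.2843

Step 1: Compute the mean: 27.5
Step 2: Sum of squared deviations from the mean: 2102.5
Step 3: Sample variance = 2102.5 / 9 = 233.6111
Step 4: Standard deviation = sqrt(233.6111) = 15.2843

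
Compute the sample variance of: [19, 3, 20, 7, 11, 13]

44.1667

Step 1: Compute the mean: (19 + 3 + 20 + 7 + 11 + 13) / 6 = 12.1667
Step 2: Compute squared deviations from the mean:
  (19 - 12.1667)^2 = 46.6944
  (3 - 12.1667)^2 = 84.0278
  (20 - 12.1667)^2 = 61.3611
  (7 - 12.1667)^2 = 26.6944
  (11 - 12.1667)^2 = 1.3611
  (13 - 12.1667)^2 = 0.6944
Step 3: Sum of squared deviations = 220.8333
Step 4: Sample variance = 220.8333 / 5 = 44.1667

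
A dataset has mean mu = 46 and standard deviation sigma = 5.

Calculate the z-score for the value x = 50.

0.8

Step 1: Recall the z-score formula: z = (x - mu) / sigma
Step 2: Substitute values: z = (50 - 46) / 5
Step 3: z = 4 / 5 = 0.8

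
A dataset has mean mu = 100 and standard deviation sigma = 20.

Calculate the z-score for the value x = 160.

3

Step 1: Recall the z-score formula: z = (x - mu) / sigma
Step 2: Substitute values: z = (160 - 100) / 20
Step 3: z = 60 / 20 = 3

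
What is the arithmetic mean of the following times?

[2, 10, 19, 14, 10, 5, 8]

9.7143

Step 1: Sum all values: 2 + 10 + 19 + 14 + 10 + 5 + 8 = 68
Step 2: Count the number of values: n = 7
Step 3: Mean = sum / n = 68 / 7 = 9.7143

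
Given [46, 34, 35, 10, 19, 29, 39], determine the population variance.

128.4898

Step 1: Compute the mean: (46 + 34 + 35 + 10 + 19 + 29 + 39) / 7 = 30.2857
Step 2: Compute squared deviations from the mean:
  (46 - 30.2857)^2 = 246.9388
  (34 - 30.2857)^2 = 13.7959
  (35 - 30.2857)^2 = 22.2245
  (10 - 30.2857)^2 = 411.5102
  (19 - 30.2857)^2 = 127.3673
  (29 - 30.2857)^2 = 1.6531
  (39 - 30.2857)^2 = 75.9388
Step 3: Sum of squared deviations = 899.4286
Step 4: Population variance = 899.4286 / 7 = 128.4898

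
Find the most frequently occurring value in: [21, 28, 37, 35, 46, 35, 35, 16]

35

Step 1: Count the frequency of each value:
  16: appears 1 time(s)
  21: appears 1 time(s)
  28: appears 1 time(s)
  35: appears 3 time(s)
  37: appears 1 time(s)
  46: appears 1 time(s)
Step 2: The value 35 appears most frequently (3 times).
Step 3: Mode = 35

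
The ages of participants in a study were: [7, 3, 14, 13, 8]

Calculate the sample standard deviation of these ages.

4.5277

Step 1: Compute the mean: 9
Step 2: Sum of squared deviations from the mean: 82
Step 3: Sample variance = 82 / 4 = 20.5
Step 4: Standard deviation = sqrt(20.5) = 4.5277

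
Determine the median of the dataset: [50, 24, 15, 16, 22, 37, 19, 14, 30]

22

Step 1: Sort the data in ascending order: [14, 15, 16, 19, 22, 24, 30, 37, 50]
Step 2: The number of values is n = 9.
Step 3: Since n is odd, the median is the middle value at position 5: 22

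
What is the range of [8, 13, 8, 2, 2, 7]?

11

Step 1: Identify the maximum value: max = 13
Step 2: Identify the minimum value: min = 2
Step 3: Range = max - min = 13 - 2 = 11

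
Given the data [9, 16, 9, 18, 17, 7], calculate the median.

12.5

Step 1: Sort the data in ascending order: [7, 9, 9, 16, 17, 18]
Step 2: The number of values is n = 6.
Step 3: Since n is even, the median is the average of positions 3 and 4:
  Median = (9 + 16) / 2 = 12.5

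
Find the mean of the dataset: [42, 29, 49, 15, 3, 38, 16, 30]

27.75

Step 1: Sum all values: 42 + 29 + 49 + 15 + 3 + 38 + 16 + 30 = 222
Step 2: Count the number of values: n = 8
Step 3: Mean = sum / n = 222 / 8 = 27.75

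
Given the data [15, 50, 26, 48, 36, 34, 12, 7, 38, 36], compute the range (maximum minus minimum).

43

Step 1: Identify the maximum value: max = 50
Step 2: Identify the minimum value: min = 7
Step 3: Range = max - min = 50 - 7 = 43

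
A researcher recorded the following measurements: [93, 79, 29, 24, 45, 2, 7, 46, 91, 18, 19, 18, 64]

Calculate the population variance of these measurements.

913.0533

Step 1: Compute the mean: (93 + 79 + 29 + 24 + 45 + 2 + 7 + 46 + 91 + 18 + 19 + 18 + 64) / 13 = 41.1538
Step 2: Compute squared deviations from the mean:
  (93 - 41.1538)^2 = 2688.0237
  (79 - 41.1538)^2 = 1432.3314
  (29 - 41.1538)^2 = 147.716
  (24 - 41.1538)^2 = 294.2544
  (45 - 41.1538)^2 = 14.7929
  (2 - 41.1538)^2 = 1533.0237
  (7 - 41.1538)^2 = 1166.4852
  (46 - 41.1538)^2 = 23.4852
  (91 - 41.1538)^2 = 2484.6391
  (18 - 41.1538)^2 = 536.1006
  (19 - 41.1538)^2 = 490.7929
  (18 - 41.1538)^2 = 536.1006
  (64 - 41.1538)^2 = 521.9467
Step 3: Sum of squared deviations = 11869.6923
Step 4: Population variance = 11869.6923 / 13 = 913.0533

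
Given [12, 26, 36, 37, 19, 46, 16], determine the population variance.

135.9592

Step 1: Compute the mean: (12 + 26 + 36 + 37 + 19 + 46 + 16) / 7 = 27.4286
Step 2: Compute squared deviations from the mean:
  (12 - 27.4286)^2 = 238.0408
  (26 - 27.4286)^2 = 2.0408
  (36 - 27.4286)^2 = 73.4694
  (37 - 27.4286)^2 = 91.6122
  (19 - 27.4286)^2 = 71.0408
  (46 - 27.4286)^2 = 344.898
  (16 - 27.4286)^2 = 130.6122
Step 3: Sum of squared deviations = 951.7143
Step 4: Population variance = 951.7143 / 7 = 135.9592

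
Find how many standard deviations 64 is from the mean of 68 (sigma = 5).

-0.8

Step 1: Recall the z-score formula: z = (x - mu) / sigma
Step 2: Substitute values: z = (64 - 68) / 5
Step 3: z = -4 / 5 = -0.8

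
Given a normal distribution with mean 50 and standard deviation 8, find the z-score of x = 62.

1.5

Step 1: Recall the z-score formula: z = (x - mu) / sigma
Step 2: Substitute values: z = (62 - 50) / 8
Step 3: z = 12 / 8 = 1.5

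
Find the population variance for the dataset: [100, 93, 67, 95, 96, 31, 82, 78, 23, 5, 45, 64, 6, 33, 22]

1092.8

Step 1: Compute the mean: (100 + 93 + 67 + 95 + 96 + 31 + 82 + 78 + 23 + 5 + 45 + 64 + 6 + 33 + 22) / 15 = 56
Step 2: Compute squared deviations from the mean:
  (100 - 56)^2 = 1936
  (93 - 56)^2 = 1369
  (67 - 56)^2 = 121
  (95 - 56)^2 = 1521
  (96 - 56)^2 = 1600
  (31 - 56)^2 = 625
  (82 - 56)^2 = 676
  (78 - 56)^2 = 484
  (23 - 56)^2 = 1089
  (5 - 56)^2 = 2601
  (45 - 56)^2 = 121
  (64 - 56)^2 = 64
  (6 - 56)^2 = 2500
  (33 - 56)^2 = 529
  (22 - 56)^2 = 1156
Step 3: Sum of squared deviations = 16392
Step 4: Population variance = 16392 / 15 = 1092.8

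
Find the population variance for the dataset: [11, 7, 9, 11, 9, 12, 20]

15.0612

Step 1: Compute the mean: (11 + 7 + 9 + 11 + 9 + 12 + 20) / 7 = 11.2857
Step 2: Compute squared deviations from the mean:
  (11 - 11.2857)^2 = 0.0816
  (7 - 11.2857)^2 = 18.3673
  (9 - 11.2857)^2 = 5.2245
  (11 - 11.2857)^2 = 0.0816
  (9 - 11.2857)^2 = 5.2245
  (12 - 11.2857)^2 = 0.5102
  (20 - 11.2857)^2 = 75.9388
Step 3: Sum of squared deviations = 105.4286
Step 4: Population variance = 105.4286 / 7 = 15.0612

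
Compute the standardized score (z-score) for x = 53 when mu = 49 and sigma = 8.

0.5

Step 1: Recall the z-score formula: z = (x - mu) / sigma
Step 2: Substitute values: z = (53 - 49) / 8
Step 3: z = 4 / 8 = 0.5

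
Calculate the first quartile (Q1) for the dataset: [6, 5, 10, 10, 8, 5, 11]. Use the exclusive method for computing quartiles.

5

Step 1: Sort the data: [5, 5, 6, 8, 10, 10, 11]
Step 2: n = 7
Step 3: Using the exclusive quartile method:
  Q1 = 5
  Q2 (median) = 8
  Q3 = 10
  IQR = Q3 - Q1 = 10 - 5 = 5
Step 4: Q1 = 5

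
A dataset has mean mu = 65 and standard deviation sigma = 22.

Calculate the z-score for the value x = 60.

-0.2273

Step 1: Recall the z-score formula: z = (x - mu) / sigma
Step 2: Substitute values: z = (60 - 65) / 22
Step 3: z = -5 / 22 = -0.2273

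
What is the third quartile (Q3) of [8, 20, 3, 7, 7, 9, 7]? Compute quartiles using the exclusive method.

9

Step 1: Sort the data: [3, 7, 7, 7, 8, 9, 20]
Step 2: n = 7
Step 3: Using the exclusive quartile method:
  Q1 = 7
  Q2 (median) = 7
  Q3 = 9
  IQR = Q3 - Q1 = 9 - 7 = 2
Step 4: Q3 = 9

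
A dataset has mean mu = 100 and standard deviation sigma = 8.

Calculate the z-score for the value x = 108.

1

Step 1: Recall the z-score formula: z = (x - mu) / sigma
Step 2: Substitute values: z = (108 - 100) / 8
Step 3: z = 8 / 8 = 1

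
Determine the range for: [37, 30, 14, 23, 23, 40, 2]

38

Step 1: Identify the maximum value: max = 40
Step 2: Identify the minimum value: min = 2
Step 3: Range = max - min = 40 - 2 = 38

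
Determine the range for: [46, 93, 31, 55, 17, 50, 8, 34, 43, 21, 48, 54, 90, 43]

85

Step 1: Identify the maximum value: max = 93
Step 2: Identify the minimum value: min = 8
Step 3: Range = max - min = 93 - 8 = 85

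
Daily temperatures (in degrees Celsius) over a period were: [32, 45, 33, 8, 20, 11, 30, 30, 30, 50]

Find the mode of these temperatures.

30

Step 1: Count the frequency of each value:
  8: appears 1 time(s)
  11: appears 1 time(s)
  20: appears 1 time(s)
  30: appears 3 time(s)
  32: appears 1 time(s)
  33: appears 1 time(s)
  45: appears 1 time(s)
  50: appears 1 time(s)
Step 2: The value 30 appears most frequently (3 times).
Step 3: Mode = 30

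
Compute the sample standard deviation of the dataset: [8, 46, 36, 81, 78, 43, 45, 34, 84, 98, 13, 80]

29.5476

Step 1: Compute the mean: 53.8333
Step 2: Sum of squared deviations from the mean: 9603.6667
Step 3: Sample variance = 9603.6667 / 11 = 873.0606
Step 4: Standard deviation = sqrt(873.0606) = 29.5476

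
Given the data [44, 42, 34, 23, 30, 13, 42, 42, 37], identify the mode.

42

Step 1: Count the frequency of each value:
  13: appears 1 time(s)
  23: appears 1 time(s)
  30: appears 1 time(s)
  34: appears 1 time(s)
  37: appears 1 time(s)
  42: appears 3 time(s)
  44: appears 1 time(s)
Step 2: The value 42 appears most frequently (3 times).
Step 3: Mode = 42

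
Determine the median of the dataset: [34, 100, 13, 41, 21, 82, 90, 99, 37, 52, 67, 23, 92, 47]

49.5

Step 1: Sort the data in ascending order: [13, 21, 23, 34, 37, 41, 47, 52, 67, 82, 90, 92, 99, 100]
Step 2: The number of values is n = 14.
Step 3: Since n is even, the median is the average of positions 7 and 8:
  Median = (47 + 52) / 2 = 49.5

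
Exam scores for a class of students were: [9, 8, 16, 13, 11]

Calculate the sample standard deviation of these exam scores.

3.2094

Step 1: Compute the mean: 11.4
Step 2: Sum of squared deviations from the mean: 41.2
Step 3: Sample variance = 41.2 / 4 = 10.3
Step 4: Standard deviation = sqrt(10.3) = 3.2094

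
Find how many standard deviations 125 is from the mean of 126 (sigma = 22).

-0.0455

Step 1: Recall the z-score formula: z = (x - mu) / sigma
Step 2: Substitute values: z = (125 - 126) / 22
Step 3: z = -1 / 22 = -0.0455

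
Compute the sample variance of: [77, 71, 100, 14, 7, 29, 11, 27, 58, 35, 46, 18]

880.0833

Step 1: Compute the mean: (77 + 71 + 100 + 14 + 7 + 29 + 11 + 27 + 58 + 35 + 46 + 18) / 12 = 41.0833
Step 2: Compute squared deviations from the mean:
  (77 - 41.0833)^2 = 1290.0069
  (71 - 41.0833)^2 = 895.0069
  (100 - 41.0833)^2 = 3471.1736
  (14 - 41.0833)^2 = 733.5069
  (7 - 41.0833)^2 = 1161.6736
  (29 - 41.0833)^2 = 146.0069
  (11 - 41.0833)^2 = 905.0069
  (27 - 41.0833)^2 = 198.3403
  (58 - 41.0833)^2 = 286.1736
  (35 - 41.0833)^2 = 37.0069
  (46 - 41.0833)^2 = 24.1736
  (18 - 41.0833)^2 = 532.8403
Step 3: Sum of squared deviations = 9680.9167
Step 4: Sample variance = 9680.9167 / 11 = 880.0833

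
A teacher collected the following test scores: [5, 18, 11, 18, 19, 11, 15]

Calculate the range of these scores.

14

Step 1: Identify the maximum value: max = 19
Step 2: Identify the minimum value: min = 5
Step 3: Range = max - min = 19 - 5 = 14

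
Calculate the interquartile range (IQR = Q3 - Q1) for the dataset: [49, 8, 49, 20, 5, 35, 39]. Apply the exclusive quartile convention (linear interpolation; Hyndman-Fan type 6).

41

Step 1: Sort the data: [5, 8, 20, 35, 39, 49, 49]
Step 2: n = 7
Step 3: Using the exclusive quartile method:
  Q1 = 8
  Q2 (median) = 35
  Q3 = 49
  IQR = Q3 - Q1 = 49 - 8 = 41
Step 4: IQR = 41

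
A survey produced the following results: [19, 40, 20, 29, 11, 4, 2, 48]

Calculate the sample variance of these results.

272.2679

Step 1: Compute the mean: (19 + 40 + 20 + 29 + 11 + 4 + 2 + 48) / 8 = 21.625
Step 2: Compute squared deviations from the mean:
  (19 - 21.625)^2 = 6.8906
  (40 - 21.625)^2 = 337.6406
  (20 - 21.625)^2 = 2.6406
  (29 - 21.625)^2 = 54.3906
  (11 - 21.625)^2 = 112.8906
  (4 - 21.625)^2 = 310.6406
  (2 - 21.625)^2 = 385.1406
  (48 - 21.625)^2 = 695.6406
Step 3: Sum of squared deviations = 1905.875
Step 4: Sample variance = 1905.875 / 7 = 272.2679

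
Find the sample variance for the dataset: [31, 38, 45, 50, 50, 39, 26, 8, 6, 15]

273.9556

Step 1: Compute the mean: (31 + 38 + 45 + 50 + 50 + 39 + 26 + 8 + 6 + 15) / 10 = 30.8
Step 2: Compute squared deviations from the mean:
  (31 - 30.8)^2 = 0.04
  (38 - 30.8)^2 = 51.84
  (45 - 30.8)^2 = 201.64
  (50 - 30.8)^2 = 368.64
  (50 - 30.8)^2 = 368.64
  (39 - 30.8)^2 = 67.24
  (26 - 30.8)^2 = 23.04
  (8 - 30.8)^2 = 519.84
  (6 - 30.8)^2 = 615.04
  (15 - 30.8)^2 = 249.64
Step 3: Sum of squared deviations = 2465.6
Step 4: Sample variance = 2465.6 / 9 = 273.9556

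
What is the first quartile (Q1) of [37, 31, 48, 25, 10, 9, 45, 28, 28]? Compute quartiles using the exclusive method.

17.5

Step 1: Sort the data: [9, 10, 25, 28, 28, 31, 37, 45, 48]
Step 2: n = 9
Step 3: Using the exclusive quartile method:
  Q1 = 17.5
  Q2 (median) = 28
  Q3 = 41
  IQR = Q3 - Q1 = 41 - 17.5 = 23.5
Step 4: Q1 = 17.5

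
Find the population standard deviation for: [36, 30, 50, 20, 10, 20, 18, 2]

14.1399

Step 1: Compute the mean: 23.25
Step 2: Sum of squared deviations from the mean: 1599.5
Step 3: Population variance = 1599.5 / 8 = 199.9375
Step 4: Standard deviation = sqrt(199.9375) = 14.1399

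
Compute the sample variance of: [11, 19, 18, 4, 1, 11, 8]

44.5714

Step 1: Compute the mean: (11 + 19 + 18 + 4 + 1 + 11 + 8) / 7 = 10.2857
Step 2: Compute squared deviations from the mean:
  (11 - 10.2857)^2 = 0.5102
  (19 - 10.2857)^2 = 75.9388
  (18 - 10.2857)^2 = 59.5102
  (4 - 10.2857)^2 = 39.5102
  (1 - 10.2857)^2 = 86.2245
  (11 - 10.2857)^2 = 0.5102
  (8 - 10.2857)^2 = 5.2245
Step 3: Sum of squared deviations = 267.4286
Step 4: Sample variance = 267.4286 / 6 = 44.5714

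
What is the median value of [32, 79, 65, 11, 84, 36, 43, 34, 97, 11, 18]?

36

Step 1: Sort the data in ascending order: [11, 11, 18, 32, 34, 36, 43, 65, 79, 84, 97]
Step 2: The number of values is n = 11.
Step 3: Since n is odd, the median is the middle value at position 6: 36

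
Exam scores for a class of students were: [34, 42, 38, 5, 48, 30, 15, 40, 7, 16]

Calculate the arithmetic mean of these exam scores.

27.5

Step 1: Sum all values: 34 + 42 + 38 + 5 + 48 + 30 + 15 + 40 + 7 + 16 = 275
Step 2: Count the number of values: n = 10
Step 3: Mean = sum / n = 275 / 10 = 27.5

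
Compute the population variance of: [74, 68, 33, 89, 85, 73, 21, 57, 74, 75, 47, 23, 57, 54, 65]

412.0889

Step 1: Compute the mean: (74 + 68 + 33 + 89 + 85 + 73 + 21 + 57 + 74 + 75 + 47 + 23 + 57 + 54 + 65) / 15 = 59.6667
Step 2: Compute squared deviations from the mean:
  (74 - 59.6667)^2 = 205.4444
  (68 - 59.6667)^2 = 69.4444
  (33 - 59.6667)^2 = 711.1111
  (89 - 59.6667)^2 = 860.4444
  (85 - 59.6667)^2 = 641.7778
  (73 - 59.6667)^2 = 177.7778
  (21 - 59.6667)^2 = 1495.1111
  (57 - 59.6667)^2 = 7.1111
  (74 - 59.6667)^2 = 205.4444
  (75 - 59.6667)^2 = 235.1111
  (47 - 59.6667)^2 = 160.4444
  (23 - 59.6667)^2 = 1344.4444
  (57 - 59.6667)^2 = 7.1111
  (54 - 59.6667)^2 = 32.1111
  (65 - 59.6667)^2 = 28.4444
Step 3: Sum of squared deviations = 6181.3333
Step 4: Population variance = 6181.3333 / 15 = 412.0889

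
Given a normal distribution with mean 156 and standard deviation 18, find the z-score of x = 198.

2.3333

Step 1: Recall the z-score formula: z = (x - mu) / sigma
Step 2: Substitute values: z = (198 - 156) / 18
Step 3: z = 42 / 18 = 2.3333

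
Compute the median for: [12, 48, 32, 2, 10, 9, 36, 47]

22

Step 1: Sort the data in ascending order: [2, 9, 10, 12, 32, 36, 47, 48]
Step 2: The number of values is n = 8.
Step 3: Since n is even, the median is the average of positions 4 and 5:
  Median = (12 + 32) / 2 = 22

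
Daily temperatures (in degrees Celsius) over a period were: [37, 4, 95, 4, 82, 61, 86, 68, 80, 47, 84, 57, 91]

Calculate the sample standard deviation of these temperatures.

30.7494

Step 1: Compute the mean: 61.2308
Step 2: Sum of squared deviations from the mean: 11346.3077
Step 3: Sample variance = 11346.3077 / 12 = 945.5256
Step 4: Standard deviation = sqrt(945.5256) = 30.7494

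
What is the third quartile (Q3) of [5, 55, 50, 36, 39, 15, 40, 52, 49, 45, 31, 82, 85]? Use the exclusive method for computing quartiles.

53.5

Step 1: Sort the data: [5, 15, 31, 36, 39, 40, 45, 49, 50, 52, 55, 82, 85]
Step 2: n = 13
Step 3: Using the exclusive quartile method:
  Q1 = 33.5
  Q2 (median) = 45
  Q3 = 53.5
  IQR = Q3 - Q1 = 53.5 - 33.5 = 20
Step 4: Q3 = 53.5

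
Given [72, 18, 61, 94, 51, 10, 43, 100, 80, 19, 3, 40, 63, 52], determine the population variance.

861.102

Step 1: Compute the mean: (72 + 18 + 61 + 94 + 51 + 10 + 43 + 100 + 80 + 19 + 3 + 40 + 63 + 52) / 14 = 50.4286
Step 2: Compute squared deviations from the mean:
  (72 - 50.4286)^2 = 465.3265
  (18 - 50.4286)^2 = 1051.6122
  (61 - 50.4286)^2 = 111.7551
  (94 - 50.4286)^2 = 1898.4694
  (51 - 50.4286)^2 = 0.3265
  (10 - 50.4286)^2 = 1634.4694
  (43 - 50.4286)^2 = 55.1837
  (100 - 50.4286)^2 = 2457.3265
  (80 - 50.4286)^2 = 874.4694
  (19 - 50.4286)^2 = 987.7551
  (3 - 50.4286)^2 = 2249.4694
  (40 - 50.4286)^2 = 108.7551
  (63 - 50.4286)^2 = 158.0408
  (52 - 50.4286)^2 = 2.4694
Step 3: Sum of squared deviations = 12055.4286
Step 4: Population variance = 12055.4286 / 14 = 861.102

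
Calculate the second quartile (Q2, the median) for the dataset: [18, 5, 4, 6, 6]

6

Step 1: Sort the data: [4, 5, 6, 6, 18]
Step 2: n = 5
Step 3: Q2 is the median. Since n is odd, it is the middle value at position 3: 6
Step 4: Q2 = 6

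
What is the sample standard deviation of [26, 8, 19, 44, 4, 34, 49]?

17.1922

Step 1: Compute the mean: 26.2857
Step 2: Sum of squared deviations from the mean: 1773.4286
Step 3: Sample variance = 1773.4286 / 6 = 295.5714
Step 4: Standard deviation = sqrt(295.5714) = 17.1922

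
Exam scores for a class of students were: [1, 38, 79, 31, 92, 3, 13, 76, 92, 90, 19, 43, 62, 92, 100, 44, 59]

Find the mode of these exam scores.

92

Step 1: Count the frequency of each value:
  1: appears 1 time(s)
  3: appears 1 time(s)
  13: appears 1 time(s)
  19: appears 1 time(s)
  31: appears 1 time(s)
  38: appears 1 time(s)
  43: appears 1 time(s)
  44: appears 1 time(s)
  59: appears 1 time(s)
  62: appears 1 time(s)
  76: appears 1 time(s)
  79: appears 1 time(s)
  90: appears 1 time(s)
  92: appears 3 time(s)
  100: appears 1 time(s)
Step 2: The value 92 appears most frequently (3 times).
Step 3: Mode = 92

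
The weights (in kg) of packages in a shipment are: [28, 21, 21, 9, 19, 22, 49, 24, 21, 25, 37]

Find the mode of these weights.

21

Step 1: Count the frequency of each value:
  9: appears 1 time(s)
  19: appears 1 time(s)
  21: appears 3 time(s)
  22: appears 1 time(s)
  24: appears 1 time(s)
  25: appears 1 time(s)
  28: appears 1 time(s)
  37: appears 1 time(s)
  49: appears 1 time(s)
Step 2: The value 21 appears most frequently (3 times).
Step 3: Mode = 21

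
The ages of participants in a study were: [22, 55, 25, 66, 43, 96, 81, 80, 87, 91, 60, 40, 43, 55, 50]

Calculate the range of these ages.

74

Step 1: Identify the maximum value: max = 96
Step 2: Identify the minimum value: min = 22
Step 3: Range = max - min = 96 - 22 = 74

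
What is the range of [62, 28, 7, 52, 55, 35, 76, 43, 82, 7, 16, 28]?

75

Step 1: Identify the maximum value: max = 82
Step 2: Identify the minimum value: min = 7
Step 3: Range = max - min = 82 - 7 = 75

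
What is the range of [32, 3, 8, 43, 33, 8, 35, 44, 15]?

41

Step 1: Identify the maximum value: max = 44
Step 2: Identify the minimum value: min = 3
Step 3: Range = max - min = 44 - 3 = 41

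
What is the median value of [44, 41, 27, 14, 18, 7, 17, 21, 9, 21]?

19.5

Step 1: Sort the data in ascending order: [7, 9, 14, 17, 18, 21, 21, 27, 41, 44]
Step 2: The number of values is n = 10.
Step 3: Since n is even, the median is the average of positions 5 and 6:
  Median = (18 + 21) / 2 = 19.5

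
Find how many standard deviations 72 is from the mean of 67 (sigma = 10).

0.5

Step 1: Recall the z-score formula: z = (x - mu) / sigma
Step 2: Substitute values: z = (72 - 67) / 10
Step 3: z = 5 / 10 = 0.5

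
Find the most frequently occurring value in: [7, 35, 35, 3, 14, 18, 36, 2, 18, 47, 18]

18

Step 1: Count the frequency of each value:
  2: appears 1 time(s)
  3: appears 1 time(s)
  7: appears 1 time(s)
  14: appears 1 time(s)
  18: appears 3 time(s)
  35: appears 2 time(s)
  36: appears 1 time(s)
  47: appears 1 time(s)
Step 2: The value 18 appears most frequently (3 times).
Step 3: Mode = 18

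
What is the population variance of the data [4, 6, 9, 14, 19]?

29.84

Step 1: Compute the mean: (4 + 6 + 9 + 14 + 19) / 5 = 10.4
Step 2: Compute squared deviations from the mean:
  (4 - 10.4)^2 = 40.96
  (6 - 10.4)^2 = 19.36
  (9 - 10.4)^2 = 1.96
  (14 - 10.4)^2 = 12.96
  (19 - 10.4)^2 = 73.96
Step 3: Sum of squared deviations = 149.2
Step 4: Population variance = 149.2 / 5 = 29.84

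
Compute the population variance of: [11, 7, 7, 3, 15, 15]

19.5556

Step 1: Compute the mean: (11 + 7 + 7 + 3 + 15 + 15) / 6 = 9.6667
Step 2: Compute squared deviations from the mean:
  (11 - 9.6667)^2 = 1.7778
  (7 - 9.6667)^2 = 7.1111
  (7 - 9.6667)^2 = 7.1111
  (3 - 9.6667)^2 = 44.4444
  (15 - 9.6667)^2 = 28.4444
  (15 - 9.6667)^2 = 28.4444
Step 3: Sum of squared deviations = 117.3333
Step 4: Population variance = 117.3333 / 6 = 19.5556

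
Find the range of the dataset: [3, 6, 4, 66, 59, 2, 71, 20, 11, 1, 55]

70

Step 1: Identify the maximum value: max = 71
Step 2: Identify the minimum value: min = 1
Step 3: Range = max - min = 71 - 1 = 70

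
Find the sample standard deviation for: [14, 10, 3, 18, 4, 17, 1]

6.9966

Step 1: Compute the mean: 9.5714
Step 2: Sum of squared deviations from the mean: 293.7143
Step 3: Sample variance = 293.7143 / 6 = 48.9524
Step 4: Standard deviation = sqrt(48.9524) = 6.9966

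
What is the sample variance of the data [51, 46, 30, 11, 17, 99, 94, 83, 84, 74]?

1043.6556

Step 1: Compute the mean: (51 + 46 + 30 + 11 + 17 + 99 + 94 + 83 + 84 + 74) / 10 = 58.9
Step 2: Compute squared deviations from the mean:
  (51 - 58.9)^2 = 62.41
  (46 - 58.9)^2 = 166.41
  (30 - 58.9)^2 = 835.21
  (11 - 58.9)^2 = 2294.41
  (17 - 58.9)^2 = 1755.61
  (99 - 58.9)^2 = 1608.01
  (94 - 58.9)^2 = 1232.01
  (83 - 58.9)^2 = 580.81
  (84 - 58.9)^2 = 630.01
  (74 - 58.9)^2 = 228.01
Step 3: Sum of squared deviations = 9392.9
Step 4: Sample variance = 9392.9 / 9 = 1043.6556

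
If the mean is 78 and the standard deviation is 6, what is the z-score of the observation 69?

-1.5

Step 1: Recall the z-score formula: z = (x - mu) / sigma
Step 2: Substitute values: z = (69 - 78) / 6
Step 3: z = -9 / 6 = -1.5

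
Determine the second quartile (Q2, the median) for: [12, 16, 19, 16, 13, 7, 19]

16

Step 1: Sort the data: [7, 12, 13, 16, 16, 19, 19]
Step 2: n = 7
Step 3: Q2 is the median. Since n is odd, it is the middle value at position 4: 16
Step 4: Q2 = 16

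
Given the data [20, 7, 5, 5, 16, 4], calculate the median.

6

Step 1: Sort the data in ascending order: [4, 5, 5, 7, 16, 20]
Step 2: The number of values is n = 6.
Step 3: Since n is even, the median is the average of positions 3 and 4:
  Median = (5 + 7) / 2 = 6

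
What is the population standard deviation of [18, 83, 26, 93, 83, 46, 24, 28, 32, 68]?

27.2963

Step 1: Compute the mean: 50.1
Step 2: Sum of squared deviations from the mean: 7450.9
Step 3: Population variance = 7450.9 / 10 = 745.09
Step 4: Standard deviation = sqrt(745.09) = 27.2963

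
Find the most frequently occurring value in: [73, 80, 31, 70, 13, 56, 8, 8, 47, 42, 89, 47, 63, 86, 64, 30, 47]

47

Step 1: Count the frequency of each value:
  8: appears 2 time(s)
  13: appears 1 time(s)
  30: appears 1 time(s)
  31: appears 1 time(s)
  42: appears 1 time(s)
  47: appears 3 time(s)
  56: appears 1 time(s)
  63: appears 1 time(s)
  64: appears 1 time(s)
  70: appears 1 time(s)
  73: appears 1 time(s)
  80: appears 1 time(s)
  86: appears 1 time(s)
  89: appears 1 time(s)
Step 2: The value 47 appears most frequently (3 times).
Step 3: Mode = 47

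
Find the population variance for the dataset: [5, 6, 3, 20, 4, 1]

38.9167

Step 1: Compute the mean: (5 + 6 + 3 + 20 + 4 + 1) / 6 = 6.5
Step 2: Compute squared deviations from the mean:
  (5 - 6.5)^2 = 2.25
  (6 - 6.5)^2 = 0.25
  (3 - 6.5)^2 = 12.25
  (20 - 6.5)^2 = 182.25
  (4 - 6.5)^2 = 6.25
  (1 - 6.5)^2 = 30.25
Step 3: Sum of squared deviations = 233.5
Step 4: Population variance = 233.5 / 6 = 38.9167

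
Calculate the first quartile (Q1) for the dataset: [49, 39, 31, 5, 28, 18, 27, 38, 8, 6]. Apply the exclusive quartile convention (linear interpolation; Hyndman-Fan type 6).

7.5

Step 1: Sort the data: [5, 6, 8, 18, 27, 28, 31, 38, 39, 49]
Step 2: n = 10
Step 3: Using the exclusive quartile method:
  Q1 = 7.5
  Q2 (median) = 27.5
  Q3 = 38.25
  IQR = Q3 - Q1 = 38.25 - 7.5 = 30.75
Step 4: Q1 = 7.5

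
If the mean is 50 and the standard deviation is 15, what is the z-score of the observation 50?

0

Step 1: Recall the z-score formula: z = (x - mu) / sigma
Step 2: Substitute values: z = (50 - 50) / 15
Step 3: z = 0 / 15 = 0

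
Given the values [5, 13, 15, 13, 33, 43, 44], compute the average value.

23.7143

Step 1: Sum all values: 5 + 13 + 15 + 13 + 33 + 43 + 44 = 166
Step 2: Count the number of values: n = 7
Step 3: Mean = sum / n = 166 / 7 = 23.7143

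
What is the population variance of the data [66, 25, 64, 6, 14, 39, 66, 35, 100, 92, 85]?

930.876

Step 1: Compute the mean: (66 + 25 + 64 + 6 + 14 + 39 + 66 + 35 + 100 + 92 + 85) / 11 = 53.8182
Step 2: Compute squared deviations from the mean:
  (66 - 53.8182)^2 = 148.3967
  (25 - 53.8182)^2 = 830.4876
  (64 - 53.8182)^2 = 103.6694
  (6 - 53.8182)^2 = 2286.5785
  (14 - 53.8182)^2 = 1585.4876
  (39 - 53.8182)^2 = 219.5785
  (66 - 53.8182)^2 = 148.3967
  (35 - 53.8182)^2 = 354.124
  (100 - 53.8182)^2 = 2132.7603
  (92 - 53.8182)^2 = 1457.8512
  (85 - 53.8182)^2 = 972.3058
Step 3: Sum of squared deviations = 10239.6364
Step 4: Population variance = 10239.6364 / 11 = 930.876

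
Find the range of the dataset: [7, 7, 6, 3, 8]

5

Step 1: Identify the maximum value: max = 8
Step 2: Identify the minimum value: min = 3
Step 3: Range = max - min = 8 - 3 = 5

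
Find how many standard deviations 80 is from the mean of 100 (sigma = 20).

-1

Step 1: Recall the z-score formula: z = (x - mu) / sigma
Step 2: Substitute values: z = (80 - 100) / 20
Step 3: z = -20 / 20 = -1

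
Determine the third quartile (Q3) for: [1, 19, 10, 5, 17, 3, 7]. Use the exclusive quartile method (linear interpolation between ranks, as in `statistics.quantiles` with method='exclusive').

17

Step 1: Sort the data: [1, 3, 5, 7, 10, 17, 19]
Step 2: n = 7
Step 3: Using the exclusive quartile method:
  Q1 = 3
  Q2 (median) = 7
  Q3 = 17
  IQR = Q3 - Q1 = 17 - 3 = 14
Step 4: Q3 = 17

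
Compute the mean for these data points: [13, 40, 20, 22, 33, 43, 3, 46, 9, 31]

26

Step 1: Sum all values: 13 + 40 + 20 + 22 + 33 + 43 + 3 + 46 + 9 + 31 = 260
Step 2: Count the number of values: n = 10
Step 3: Mean = sum / n = 260 / 10 = 26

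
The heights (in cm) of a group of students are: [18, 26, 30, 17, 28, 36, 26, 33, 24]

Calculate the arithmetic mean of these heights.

26.4444

Step 1: Sum all values: 18 + 26 + 30 + 17 + 28 + 36 + 26 + 33 + 24 = 238
Step 2: Count the number of values: n = 9
Step 3: Mean = sum / n = 238 / 9 = 26.4444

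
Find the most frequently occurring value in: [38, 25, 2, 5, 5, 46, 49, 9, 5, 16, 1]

5

Step 1: Count the frequency of each value:
  1: appears 1 time(s)
  2: appears 1 time(s)
  5: appears 3 time(s)
  9: appears 1 time(s)
  16: appears 1 time(s)
  25: appears 1 time(s)
  38: appears 1 time(s)
  46: appears 1 time(s)
  49: appears 1 time(s)
Step 2: The value 5 appears most frequently (3 times).
Step 3: Mode = 5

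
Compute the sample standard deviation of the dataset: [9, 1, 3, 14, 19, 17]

7.4229

Step 1: Compute the mean: 10.5
Step 2: Sum of squared deviations from the mean: 275.5
Step 3: Sample variance = 275.5 / 5 = 55.1
Step 4: Standard deviation = sqrt(55.1) = 7.4229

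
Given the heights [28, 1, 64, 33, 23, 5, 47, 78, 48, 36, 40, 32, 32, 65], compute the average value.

38

Step 1: Sum all values: 28 + 1 + 64 + 33 + 23 + 5 + 47 + 78 + 48 + 36 + 40 + 32 + 32 + 65 = 532
Step 2: Count the number of values: n = 14
Step 3: Mean = sum / n = 532 / 14 = 38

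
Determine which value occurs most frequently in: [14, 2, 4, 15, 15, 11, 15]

15

Step 1: Count the frequency of each value:
  2: appears 1 time(s)
  4: appears 1 time(s)
  11: appears 1 time(s)
  14: appears 1 time(s)
  15: appears 3 time(s)
Step 2: The value 15 appears most frequently (3 times).
Step 3: Mode = 15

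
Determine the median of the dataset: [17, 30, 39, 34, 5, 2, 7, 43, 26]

26

Step 1: Sort the data in ascending order: [2, 5, 7, 17, 26, 30, 34, 39, 43]
Step 2: The number of values is n = 9.
Step 3: Since n is odd, the median is the middle value at position 5: 26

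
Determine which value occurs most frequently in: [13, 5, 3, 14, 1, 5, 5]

5

Step 1: Count the frequency of each value:
  1: appears 1 time(s)
  3: appears 1 time(s)
  5: appears 3 time(s)
  13: appears 1 time(s)
  14: appears 1 time(s)
Step 2: The value 5 appears most frequently (3 times).
Step 3: Mode = 5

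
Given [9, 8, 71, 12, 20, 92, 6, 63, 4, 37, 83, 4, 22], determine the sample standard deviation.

32.5111

Step 1: Compute the mean: 33.1538
Step 2: Sum of squared deviations from the mean: 12683.6923
Step 3: Sample variance = 12683.6923 / 12 = 1056.9744
Step 4: Standard deviation = sqrt(1056.9744) = 32.5111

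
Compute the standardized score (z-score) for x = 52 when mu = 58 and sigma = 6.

-1

Step 1: Recall the z-score formula: z = (x - mu) / sigma
Step 2: Substitute values: z = (52 - 58) / 6
Step 3: z = -6 / 6 = -1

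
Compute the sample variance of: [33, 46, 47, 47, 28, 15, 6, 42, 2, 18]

299.3778

Step 1: Compute the mean: (33 + 46 + 47 + 47 + 28 + 15 + 6 + 42 + 2 + 18) / 10 = 28.4
Step 2: Compute squared deviations from the mean:
  (33 - 28.4)^2 = 21.16
  (46 - 28.4)^2 = 309.76
  (47 - 28.4)^2 = 345.96
  (47 - 28.4)^2 = 345.96
  (28 - 28.4)^2 = 0.16
  (15 - 28.4)^2 = 179.56
  (6 - 28.4)^2 = 501.76
  (42 - 28.4)^2 = 184.96
  (2 - 28.4)^2 = 696.96
  (18 - 28.4)^2 = 108.16
Step 3: Sum of squared deviations = 2694.4
Step 4: Sample variance = 2694.4 / 9 = 299.3778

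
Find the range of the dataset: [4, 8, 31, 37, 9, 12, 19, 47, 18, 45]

43

Step 1: Identify the maximum value: max = 47
Step 2: Identify the minimum value: min = 4
Step 3: Range = max - min = 47 - 4 = 43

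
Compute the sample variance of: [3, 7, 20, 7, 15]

47.8

Step 1: Compute the mean: (3 + 7 + 20 + 7 + 15) / 5 = 10.4
Step 2: Compute squared deviations from the mean:
  (3 - 10.4)^2 = 54.76
  (7 - 10.4)^2 = 11.56
  (20 - 10.4)^2 = 92.16
  (7 - 10.4)^2 = 11.56
  (15 - 10.4)^2 = 21.16
Step 3: Sum of squared deviations = 191.2
Step 4: Sample variance = 191.2 / 4 = 47.8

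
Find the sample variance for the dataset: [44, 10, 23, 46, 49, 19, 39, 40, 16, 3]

275.2111

Step 1: Compute the mean: (44 + 10 + 23 + 46 + 49 + 19 + 39 + 40 + 16 + 3) / 10 = 28.9
Step 2: Compute squared deviations from the mean:
  (44 - 28.9)^2 = 228.01
  (10 - 28.9)^2 = 357.21
  (23 - 28.9)^2 = 34.81
  (46 - 28.9)^2 = 292.41
  (49 - 28.9)^2 = 404.01
  (19 - 28.9)^2 = 98.01
  (39 - 28.9)^2 = 102.01
  (40 - 28.9)^2 = 123.21
  (16 - 28.9)^2 = 166.41
  (3 - 28.9)^2 = 670.81
Step 3: Sum of squared deviations = 2476.9
Step 4: Sample variance = 2476.9 / 9 = 275.2111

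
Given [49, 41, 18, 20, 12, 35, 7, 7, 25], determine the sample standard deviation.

15.0398

Step 1: Compute the mean: 23.7778
Step 2: Sum of squared deviations from the mean: 1809.5556
Step 3: Sample variance = 1809.5556 / 8 = 226.1944
Step 4: Standard deviation = sqrt(226.1944) = 15.0398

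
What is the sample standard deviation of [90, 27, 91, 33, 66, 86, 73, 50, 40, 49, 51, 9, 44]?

25.3825

Step 1: Compute the mean: 54.5385
Step 2: Sum of squared deviations from the mean: 7731.2308
Step 3: Sample variance = 7731.2308 / 12 = 644.2692
Step 4: Standard deviation = sqrt(644.2692) = 25.3825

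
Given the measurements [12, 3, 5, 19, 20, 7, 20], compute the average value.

12.2857

Step 1: Sum all values: 12 + 3 + 5 + 19 + 20 + 7 + 20 = 86
Step 2: Count the number of values: n = 7
Step 3: Mean = sum / n = 86 / 7 = 12.2857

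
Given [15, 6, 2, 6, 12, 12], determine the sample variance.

24.1667

Step 1: Compute the mean: (15 + 6 + 2 + 6 + 12 + 12) / 6 = 8.8333
Step 2: Compute squared deviations from the mean:
  (15 - 8.8333)^2 = 38.0278
  (6 - 8.8333)^2 = 8.0278
  (2 - 8.8333)^2 = 46.6944
  (6 - 8.8333)^2 = 8.0278
  (12 - 8.8333)^2 = 10.0278
  (12 - 8.8333)^2 = 10.0278
Step 3: Sum of squared deviations = 120.8333
Step 4: Sample variance = 120.8333 / 5 = 24.1667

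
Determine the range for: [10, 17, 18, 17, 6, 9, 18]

12

Step 1: Identify the maximum value: max = 18
Step 2: Identify the minimum value: min = 6
Step 3: Range = max - min = 18 - 6 = 12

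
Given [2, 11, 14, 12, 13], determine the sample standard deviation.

4.827

Step 1: Compute the mean: 10.4
Step 2: Sum of squared deviations from the mean: 93.2
Step 3: Sample variance = 93.2 / 4 = 23.3
Step 4: Standard deviation = sqrt(23.3) = 4.827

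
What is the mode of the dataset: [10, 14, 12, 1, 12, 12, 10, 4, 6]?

12

Step 1: Count the frequency of each value:
  1: appears 1 time(s)
  4: appears 1 time(s)
  6: appears 1 time(s)
  10: appears 2 time(s)
  12: appears 3 time(s)
  14: appears 1 time(s)
Step 2: The value 12 appears most frequently (3 times).
Step 3: Mode = 12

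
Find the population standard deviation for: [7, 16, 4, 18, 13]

5.3141

Step 1: Compute the mean: 11.6
Step 2: Sum of squared deviations from the mean: 141.2
Step 3: Population variance = 141.2 / 5 = 28.24
Step 4: Standard deviation = sqrt(28.24) = 5.3141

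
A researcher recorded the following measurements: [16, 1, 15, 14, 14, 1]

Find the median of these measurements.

14

Step 1: Sort the data in ascending order: [1, 1, 14, 14, 15, 16]
Step 2: The number of values is n = 6.
Step 3: Since n is even, the median is the average of positions 3 and 4:
  Median = (14 + 14) / 2 = 14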